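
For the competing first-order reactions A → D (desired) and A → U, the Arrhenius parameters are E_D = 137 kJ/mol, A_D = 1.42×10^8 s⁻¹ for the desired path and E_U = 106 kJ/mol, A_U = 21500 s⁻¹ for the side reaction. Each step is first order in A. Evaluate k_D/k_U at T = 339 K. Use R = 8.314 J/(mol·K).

0.110

Since both paths have the same order in A, the concentration cancels and S_{D/U} = k_D/k_U = (A_D/A_U)·exp[(E_U−E_D)/(RT)].
(E_U−E_D)/(RT) = (106−137)×10³/(8.314×339) = -31000/2818 = -11.00.
k_D/k_U = (1.42×10^8/21500)·exp(-11.00) = 6605 × 1.672×10^-5 = 0.110.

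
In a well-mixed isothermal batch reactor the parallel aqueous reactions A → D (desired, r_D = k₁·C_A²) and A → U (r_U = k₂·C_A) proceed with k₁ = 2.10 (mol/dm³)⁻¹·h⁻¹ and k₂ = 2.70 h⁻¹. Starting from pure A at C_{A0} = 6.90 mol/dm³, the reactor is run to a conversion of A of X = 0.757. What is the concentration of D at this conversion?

3.92 mol/dm³

C_A = C_{A0}(1−X) = 1.677 mol/dm³.
Along a PFR/batch, dC_U/dC_A = −r_U/(r_D+r_U) = −k₂/(k₂+k₁·C_A).
Integrating from C_{A0} to C_A: C_U = (2.70/2.10)·ln[(2.70+2.10·6.90)/(2.70+2.10·1.68)] = 1.286·ln(17.19/6.221) = 1.307 mol/dm³.
Then C_D = (C_{A0}−C_A) − C_U = 5.223 − 1.307 = 3.917 mol/dm³.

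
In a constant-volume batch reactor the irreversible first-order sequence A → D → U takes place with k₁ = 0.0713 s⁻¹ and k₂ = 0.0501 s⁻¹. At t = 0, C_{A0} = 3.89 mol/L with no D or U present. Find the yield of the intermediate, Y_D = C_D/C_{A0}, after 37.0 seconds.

0.286

For first-order series with pure A initially, C_D(t) = k₁C_{A0}/(k₂−k₁)·(e^(−k₁t) − e^(−k₂t)).
e^(−k₁t) = e^(−0.0713×37.0) = e^(−2.638) = 0.07150; e^(−k₂t) = e^(−1.854) = 0.1567.
C_D = 0.0713×3.89/(0.0501−0.0713) × (0.07150−0.1567) = (-13.08)×(-0.08516) = 1.114 mol/L.
Y_D = C_D/C_{A0} = 1.114/3.89 = 0.286.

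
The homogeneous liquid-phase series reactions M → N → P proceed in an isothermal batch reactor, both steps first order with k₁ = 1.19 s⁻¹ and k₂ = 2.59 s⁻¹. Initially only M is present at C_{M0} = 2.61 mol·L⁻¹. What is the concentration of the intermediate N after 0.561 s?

For first-order series with pure M initially, C_N(t) = k₁C_{M0}/(k₂−k₁)·(e^(−k₁t) − e^(−k₂t)).
e^(−k₁t) = e^(−1.19×0.561) = e^(−0.6676) = 0.5129; e^(−k₂t) = e^(−1.453) = 0.2339.
C_N = 1.19×2.61/(2.59−1.19) × (0.5129−0.2339) = 2.218×0.2791 = 0.6191 mol·L⁻¹.

0.619 mol·L⁻¹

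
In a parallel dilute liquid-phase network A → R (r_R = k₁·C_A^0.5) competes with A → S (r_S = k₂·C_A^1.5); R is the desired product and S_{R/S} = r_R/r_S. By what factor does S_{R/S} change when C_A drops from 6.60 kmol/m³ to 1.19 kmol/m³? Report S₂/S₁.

S_{R/S} = (k₁/k₂)·C_A⁻¹, so S₂/S₁ = (C_{A,2}/C_{A,1})⁻¹.
= 6.60/1.19 = 5.55.
Selectivity toward R rises as C_A falls — low-concentration operation is favoured.

5.55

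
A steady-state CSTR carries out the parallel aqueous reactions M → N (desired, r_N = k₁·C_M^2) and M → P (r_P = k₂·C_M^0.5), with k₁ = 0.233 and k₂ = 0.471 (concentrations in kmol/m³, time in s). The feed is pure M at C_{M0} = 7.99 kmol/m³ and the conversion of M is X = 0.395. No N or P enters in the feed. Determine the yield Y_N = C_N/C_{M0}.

0.332

Exit C_M = C_{M0}(1−X) = 7.99×0.605 = 4.834 kmol/m³.
A CSTR operates uniformly at the exit composition, giving r_N = 5.445 and r_P = 1.036 (each k·C_M^n at C_M = 4.834).
Fraction of consumed M going to N: r_N/(r_N+r_P) = 0.8402.
C_N = 0.8402·C_{M0}·X = 0.8402×7.99×0.395 = 2.65 kmol/m³; Y_N = C_N/C_{M0} = 0.332.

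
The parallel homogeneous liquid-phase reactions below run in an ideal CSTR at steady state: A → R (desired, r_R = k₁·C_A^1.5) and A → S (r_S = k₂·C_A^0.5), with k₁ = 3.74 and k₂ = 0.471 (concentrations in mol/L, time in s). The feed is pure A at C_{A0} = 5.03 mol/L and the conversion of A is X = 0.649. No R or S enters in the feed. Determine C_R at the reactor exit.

3.05 mol/L

Exit C_A = C_{A0}(1−X) = 5.03×0.351 = 1.766 mol/L.
In a CSTR the entire volume is at exit conditions, so r_R = 3.74×1.766^1.5 = 8.774 and r_S = 0.471×1.766^0.5 = 0.6258.
Fraction of consumed A going to R: r_R/(r_R+r_S) = 0.9334.
C_R = 0.9334·C_{A0}·X = 0.9334×5.03×0.649 = 3.05 mol/L.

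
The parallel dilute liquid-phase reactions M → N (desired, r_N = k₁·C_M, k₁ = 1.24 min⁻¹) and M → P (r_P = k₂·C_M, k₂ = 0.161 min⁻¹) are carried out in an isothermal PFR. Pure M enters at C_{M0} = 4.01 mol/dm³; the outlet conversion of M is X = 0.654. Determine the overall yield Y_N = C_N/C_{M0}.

0.579

C_M = C_{M0}(1−X) = 1.387 mol/dm³.
Both paths are first order in M, so the instantaneous fraction to N is constant: dC_N/d(−C_M) = k₁/(k₁+k₂) = 0.8851.
C_N = 0.8851·(C_{M0}−C_M) = 0.8851×2.623 = 2.32 mol/dm³.
Y_N = C_N/C_{M0} = 2.321/4.01 = 0.579.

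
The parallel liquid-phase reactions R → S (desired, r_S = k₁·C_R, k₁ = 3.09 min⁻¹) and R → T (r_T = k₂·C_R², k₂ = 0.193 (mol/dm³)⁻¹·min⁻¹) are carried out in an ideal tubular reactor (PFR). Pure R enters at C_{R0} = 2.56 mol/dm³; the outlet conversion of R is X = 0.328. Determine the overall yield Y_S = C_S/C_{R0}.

0.289

C_R = C_{R0}(1−X) = 1.720 mol/dm³.
Along a PFR/batch, dC_S/dC_R = −r_S/(r_S+r_T) = −k₁/(k₁+k₂·C_R).
Integrating from C_{R0} to C_R: C_S = (3.09/0.193)·ln[(3.09+0.193·2.56)/(3.09+0.193·1.72)] = 16.01·ln(3.584/3.422) = 0.7408 mol/dm³.
Y_S = C_S/C_{R0} = 0.7408/2.56 = 0.289.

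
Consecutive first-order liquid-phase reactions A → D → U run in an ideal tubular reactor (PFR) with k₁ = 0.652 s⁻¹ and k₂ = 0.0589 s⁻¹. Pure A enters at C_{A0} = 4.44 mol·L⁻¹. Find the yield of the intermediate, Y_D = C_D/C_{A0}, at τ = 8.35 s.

0.667

Solving the coupled first-order balances gives C_D(τ) = [k₁/(k₂−k₁)]·C_{A0}·(e^(−k₁τ) − e^(−k₂τ)).
e^(−k₁τ) = e^(−0.652×8.35) = e^(−5.444) = 0.004321; e^(−k₂τ) = e^(−0.4918) = 0.6115.
C_D = 0.652×4.44/(0.0589−0.652) × (0.004321−0.6115) = (-4.881)×(-0.6072) = 2.964 mol·L⁻¹.
Y_D = C_D/C_{A0} = 2.964/4.44 = 0.667.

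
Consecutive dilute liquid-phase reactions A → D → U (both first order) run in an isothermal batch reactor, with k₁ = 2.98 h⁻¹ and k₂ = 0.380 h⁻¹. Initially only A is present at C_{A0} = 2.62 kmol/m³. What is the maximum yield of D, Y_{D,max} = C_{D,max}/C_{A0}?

0.740

Evaluating C_D at t_opt = ln(k₂/k₁)/(k₂−k₁) gives C_{D,max}/C_{A0} = (k₁/k₂)^[k₂/(k₂−k₁)].
= (2.98/0.380)^(0.380/(0.380−2.98)) = (7.842)^(-0.1462) = 0.7401.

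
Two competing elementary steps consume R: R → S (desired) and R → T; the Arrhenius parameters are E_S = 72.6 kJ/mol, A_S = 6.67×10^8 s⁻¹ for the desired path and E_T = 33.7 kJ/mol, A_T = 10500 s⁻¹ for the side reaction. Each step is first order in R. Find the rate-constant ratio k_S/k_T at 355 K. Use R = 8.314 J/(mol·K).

0.120

With equal orders, S_{S/T} = k_S/k_T = (A_S/A_T)·exp[(E_T−E_S)/(RT)].
(E_T−E_S)/(RT) = (33.7−72.6)×10³/(8.314×355) = -38900/2951 = -13.18.
k_S/k_T = (6.67×10^8/10500)·exp(-13.18) = 63524 × 1.888×10^-6 = 0.120.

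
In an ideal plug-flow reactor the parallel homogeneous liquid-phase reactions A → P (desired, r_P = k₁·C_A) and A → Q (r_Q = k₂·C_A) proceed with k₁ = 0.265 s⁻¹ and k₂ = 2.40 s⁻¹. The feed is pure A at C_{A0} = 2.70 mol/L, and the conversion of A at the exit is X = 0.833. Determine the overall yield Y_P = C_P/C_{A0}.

0.0828

C_A = C_{A0}(1−X) = 0.4509 mol/L.
Both paths are first order in A, so the instantaneous fraction to P is constant: dC_P/d(−C_A) = k₁/(k₁+k₂) = 0.09944.
C_P = 0.09944·(C_{A0}−C_A) = 0.09944×2.249 = 0.224 mol/L.
Y_P = C_P/C_{A0} = 0.2236/2.70 = 0.0828.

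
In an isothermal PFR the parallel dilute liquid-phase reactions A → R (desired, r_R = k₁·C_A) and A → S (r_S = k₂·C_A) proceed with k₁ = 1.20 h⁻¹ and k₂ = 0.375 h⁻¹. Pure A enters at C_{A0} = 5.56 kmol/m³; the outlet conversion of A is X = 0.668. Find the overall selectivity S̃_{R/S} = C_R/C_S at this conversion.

3.20

C_A = C_{A0}(1−X) = 1.846 kmol/m³.
Both paths are first order in A, so the instantaneous fraction to R is constant: dC_R/d(−C_A) = k₁/(k₁+k₂) = 0.7619.
C_R = 0.7619·(C_{A0}−C_A) = 0.7619×3.714 = 2.83 kmol/m³.
C_S = (C_{A0}−C_A)−C_R = 0.8843 kmol/m³; S̃_{R/S} = 2.830/0.8843 = 3.20.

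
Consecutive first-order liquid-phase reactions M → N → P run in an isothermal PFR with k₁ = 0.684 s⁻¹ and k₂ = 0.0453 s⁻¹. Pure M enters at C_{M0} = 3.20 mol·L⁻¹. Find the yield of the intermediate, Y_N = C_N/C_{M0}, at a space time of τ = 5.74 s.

The intermediate concentration in a first-order A→B→C sequence is C_N = k₁C_{M0}(e^(−k₁τ) − e^(−k₂τ))/(k₂−k₁).
e^(−k₁τ) = e^(−0.684×5.74) = e^(−3.926) = 0.01972; e^(−k₂τ) = e^(−0.2600) = 0.7710.
C_N = 0.684×3.20/(0.0453−0.684) × (0.01972−0.7710) = (-3.427)×(-0.7513) = 2.575 mol·L⁻¹.
Y_N = C_N/C_{M0} = 2.575/3.20 = 0.805.

0.805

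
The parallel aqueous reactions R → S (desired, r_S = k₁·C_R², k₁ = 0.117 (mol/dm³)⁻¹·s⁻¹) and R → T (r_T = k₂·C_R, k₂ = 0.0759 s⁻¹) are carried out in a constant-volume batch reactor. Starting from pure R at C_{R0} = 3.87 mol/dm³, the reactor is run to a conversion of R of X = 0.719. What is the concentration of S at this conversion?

2.16 mol/dm³

C_R = C_{R0}(1−X) = 1.087 mol/dm³.
Along a PFR/batch, dC_T/dC_R = −r_T/(r_S+r_T) = −k₂/(k₂+k₁·C_R).
Integrating from C_{R0} to C_R: C_T = (0.0759/0.117)·ln[(0.0759+0.117·3.87)/(0.0759+0.117·1.09)] = 0.6487·ln(0.5287/0.2031) = 0.6205 mol/dm³.
Then C_S = (C_{R0}−C_R) − C_T = 2.783 − 0.6205 = 2.162 mol/dm³.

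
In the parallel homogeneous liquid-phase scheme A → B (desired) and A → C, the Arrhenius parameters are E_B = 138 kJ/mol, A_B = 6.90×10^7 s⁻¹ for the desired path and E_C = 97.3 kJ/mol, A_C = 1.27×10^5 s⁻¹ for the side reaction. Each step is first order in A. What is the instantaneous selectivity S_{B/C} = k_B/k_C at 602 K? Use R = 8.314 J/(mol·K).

0.160

Since both paths have the same order in A, the concentration cancels and S_{B/C} = k_B/k_C = (A_B/A_C)·exp[(E_C−E_B)/(RT)].
(E_C−E_B)/(RT) = (97.3−138)×10³/(8.314×602) = -40700/5005 = -8.132.
k_B/k_C = (6.90×10^7/1.27×10^5)·exp(-8.132) = 543.3 × 2.940×10^-4 = 0.160.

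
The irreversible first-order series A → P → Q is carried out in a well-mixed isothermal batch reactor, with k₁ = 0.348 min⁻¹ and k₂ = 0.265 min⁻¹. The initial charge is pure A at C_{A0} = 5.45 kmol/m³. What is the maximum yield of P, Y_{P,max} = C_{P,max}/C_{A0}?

0.419

Evaluating C_P at t_opt = ln(k₂/k₁)/(k₂−k₁) gives C_{P,max}/C_{A0} = (k₁/k₂)^[k₂/(k₂−k₁)].
= (0.348/0.265)^(0.265/(0.265−0.348)) = (1.313)^(-3.193) = 0.4190.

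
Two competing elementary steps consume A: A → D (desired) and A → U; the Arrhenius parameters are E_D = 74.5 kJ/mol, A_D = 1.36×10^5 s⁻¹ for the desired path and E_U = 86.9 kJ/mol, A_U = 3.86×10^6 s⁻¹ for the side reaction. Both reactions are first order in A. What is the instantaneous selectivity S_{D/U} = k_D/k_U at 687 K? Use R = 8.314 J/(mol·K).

Since both paths have the same order in A, the concentration cancels and S_{D/U} = k_D/k_U = (A_D/A_U)·exp[(E_U−E_D)/(RT)].
(E_U−E_D)/(RT) = (86.9−74.5)×10³/(8.314×687) = 12400/5712 = 2.171.
k_D/k_U = (1.36×10^5/3.86×10^6)·exp(2.171) = 0.03523 × 8.767 = 0.309.

0.309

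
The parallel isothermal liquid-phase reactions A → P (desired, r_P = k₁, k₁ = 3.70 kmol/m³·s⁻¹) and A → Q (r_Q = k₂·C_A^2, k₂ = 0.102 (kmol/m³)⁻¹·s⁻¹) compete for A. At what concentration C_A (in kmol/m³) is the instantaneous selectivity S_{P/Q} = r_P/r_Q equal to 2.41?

3.88 kmol/m³

S_{P/Q} = (k₁/k₂)·C_A^-2 ⇒ C_A = (S·k₂/k₁)^(-0.5).
= (2.41×0.102/3.70)^(-0.5) = (0.06644)^(-0.5) = 3.88 kmol/m³.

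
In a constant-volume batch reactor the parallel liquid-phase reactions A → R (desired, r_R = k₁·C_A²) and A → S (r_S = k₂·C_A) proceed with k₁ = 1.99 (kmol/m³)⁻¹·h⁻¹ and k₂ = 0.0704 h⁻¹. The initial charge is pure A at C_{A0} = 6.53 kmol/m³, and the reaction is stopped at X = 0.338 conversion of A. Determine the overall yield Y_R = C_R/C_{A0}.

0.336

C_A = C_{A0}(1−X) = 4.323 kmol/m³.
Along a PFR/batch, dC_S/dC_A = −r_S/(r_R+r_S) = −k₂/(k₂+k₁·C_A).
Integrating from C_{A0} to C_A: C_S = (0.0704/1.99)·ln[(0.0704+1.99·6.53)/(0.0704+1.99·4.32)] = 0.03538·ln(13.07/8.673) = 0.01450 kmol/m³.
Then C_R = (C_{A0}−C_A) − C_S = 2.207 − 0.01450 = 2.193 kmol/m³.
Y_R = C_R/C_{A0} = 2.193/6.53 = 0.336.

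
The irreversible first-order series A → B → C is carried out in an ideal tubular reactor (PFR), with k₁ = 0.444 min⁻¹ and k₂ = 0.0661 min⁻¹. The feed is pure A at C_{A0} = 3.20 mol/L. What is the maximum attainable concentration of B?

Evaluating C_B at τ_opt = ln(k₂/k₁)/(k₂−k₁) gives C_{B,max}/C_{A0} = (k₁/k₂)^[k₂/(k₂−k₁)].
= (0.444/0.0661)^(0.0661/(0.0661−0.444)) = (6.717)^(-0.1749) = 0.7167.
C_{B,max} = 0.7167×3.20 = 2.29 mol/L.

2.29 mol/L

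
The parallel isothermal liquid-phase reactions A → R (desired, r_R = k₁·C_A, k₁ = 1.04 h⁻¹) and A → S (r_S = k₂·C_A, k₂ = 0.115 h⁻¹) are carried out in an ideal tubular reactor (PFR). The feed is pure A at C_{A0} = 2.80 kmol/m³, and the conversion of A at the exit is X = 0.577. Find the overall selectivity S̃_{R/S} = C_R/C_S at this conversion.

9.04

C_A = C_{A0}(1−X) = 1.184 kmol/m³.
Both paths are first order in A, so the instantaneous fraction to R is constant: dC_R/d(−C_A) = k₁/(k₁+k₂) = 0.9004.
C_R = 0.9004·(C_{A0}−C_A) = 0.9004×1.616 = 1.45 kmol/m³.
C_S = (C_{A0}−C_A)−C_R = 0.1609 kmol/m³; S̃_{R/S} = 1.455/0.1609 = 9.04.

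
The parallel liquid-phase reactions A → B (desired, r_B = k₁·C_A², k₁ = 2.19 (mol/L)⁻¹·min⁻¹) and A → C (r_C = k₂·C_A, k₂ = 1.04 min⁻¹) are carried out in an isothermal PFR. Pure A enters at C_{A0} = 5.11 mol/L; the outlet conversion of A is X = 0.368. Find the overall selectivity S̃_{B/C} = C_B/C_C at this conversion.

8.65

C_A = C_{A0}(1−X) = 3.230 mol/L.
Along a PFR/batch, dC_C/dC_A = −r_C/(r_B+r_C) = −k₂/(k₂+k₁·C_A).
Integrating from C_{A0} to C_A: C_C = (1.04/2.19)·ln[(1.04+2.19·5.11)/(1.04+2.19·3.23)] = 0.4749·ln(12.23/8.113) = 0.1950 mol/L.
Then C_B = (C_{A0}−C_A) − C_C = 1.880 − 0.1950 = 1.686 mol/L.
S̃_{B/C} = C_B/C_C = 1.686/0.1950 = 8.65.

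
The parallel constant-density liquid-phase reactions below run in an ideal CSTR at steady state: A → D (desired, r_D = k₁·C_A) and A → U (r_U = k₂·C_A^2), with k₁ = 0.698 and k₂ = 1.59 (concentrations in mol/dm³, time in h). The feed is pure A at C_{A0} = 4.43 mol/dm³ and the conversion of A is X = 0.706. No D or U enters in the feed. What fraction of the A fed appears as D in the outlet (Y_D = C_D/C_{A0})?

0.178

Exit C_A = C_{A0}(1−X) = 4.43×0.294 = 1.302 mol/dm³.
A CSTR operates uniformly at the exit composition, giving r_D = 0.9091 and r_U = 2.697 (each k·C_A^n at C_A = 1.302).
Fraction of consumed A going to D: r_D/(r_D+r_U) = 0.2521.
C_D = 0.2521·C_{A0}·X = 0.2521×4.43×0.706 = 0.788 mol/dm³; Y_D = C_D/C_{A0} = 0.178.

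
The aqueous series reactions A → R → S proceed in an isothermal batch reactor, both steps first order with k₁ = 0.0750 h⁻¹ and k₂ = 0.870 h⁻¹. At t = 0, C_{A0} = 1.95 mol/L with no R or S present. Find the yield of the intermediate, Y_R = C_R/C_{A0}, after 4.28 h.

0.0662

Solving the coupled first-order balances gives C_R(t) = [k₁/(k₂−k₁)]·C_{A0}·(e^(−k₁t) − e^(−k₂t)).
e^(−k₁t) = e^(−0.0750×4.28) = e^(−0.3210) = 0.7254; e^(−k₂t) = e^(−3.724) = 0.02415.
C_R = 0.0750×1.95/(0.870−0.0750) × (0.7254−0.02415) = 0.1840×0.7013 = 0.1290 mol/L.
Y_R = C_R/C_{A0} = 0.1290/1.95 = 0.0662.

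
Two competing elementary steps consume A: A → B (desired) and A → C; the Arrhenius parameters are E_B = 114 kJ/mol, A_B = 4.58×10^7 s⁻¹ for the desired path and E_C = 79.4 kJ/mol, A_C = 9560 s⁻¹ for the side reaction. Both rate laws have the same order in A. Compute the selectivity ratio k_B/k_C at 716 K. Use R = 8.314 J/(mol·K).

k_B/k_C = (A_B/A_C)·exp[−(E_B−E_C)/(RT)] = (A_B/A_C)·exp[(E_C−E_B)/(RT)].
(E_C−E_B)/(RT) = (79.4−114)×10³/(8.314×716) = -34600/5953 = -5.812.
k_B/k_C = (4.58×10^7/9560)·exp(-5.812) = 4791 × 0.002990 = 14.3.

14.3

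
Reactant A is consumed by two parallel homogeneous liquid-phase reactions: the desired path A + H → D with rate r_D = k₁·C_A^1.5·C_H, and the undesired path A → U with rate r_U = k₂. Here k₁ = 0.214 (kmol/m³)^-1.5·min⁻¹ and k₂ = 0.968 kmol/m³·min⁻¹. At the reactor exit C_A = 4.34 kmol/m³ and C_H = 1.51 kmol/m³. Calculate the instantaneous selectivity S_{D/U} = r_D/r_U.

S_{D/U} = r_D/r_U = (k₁·C_A^1.5·C_H)/(k₂) = (k₁/k₂)·C_A^1.5·C_H.
= (0.214×4.340^1.5×1.510) / (0.968) = 2.922/0.9680 = 3.02.
Since the desired path is higher order in A, keeping C_A high (PFR or concentrated feed) favours D.

3.02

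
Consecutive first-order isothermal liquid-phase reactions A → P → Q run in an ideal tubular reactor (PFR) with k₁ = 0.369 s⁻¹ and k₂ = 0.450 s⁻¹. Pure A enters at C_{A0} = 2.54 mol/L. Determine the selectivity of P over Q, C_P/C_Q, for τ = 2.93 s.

0.976

For first-order series with pure A initially, C_P(τ) = k₁C_{A0}/(k₂−k₁)·(e^(−k₁τ) − e^(−k₂τ)).
e^(−k₁τ) = e^(−0.369×2.93) = e^(−1.081) = 0.3392; e^(−k₂τ) = e^(−1.319) = 0.2675.
C_P = 0.369×2.54/(0.450−0.369) × (0.3392−0.2675) = 11.57×0.07166 = 0.8292 mol/L.
C_A = C_{A0}e^(−k₁τ) = 0.8616 mol/L, so C_Q = C_{A0}−C_A−C_P = 0.8492 mol/L; C_P/C_Q = 0.976.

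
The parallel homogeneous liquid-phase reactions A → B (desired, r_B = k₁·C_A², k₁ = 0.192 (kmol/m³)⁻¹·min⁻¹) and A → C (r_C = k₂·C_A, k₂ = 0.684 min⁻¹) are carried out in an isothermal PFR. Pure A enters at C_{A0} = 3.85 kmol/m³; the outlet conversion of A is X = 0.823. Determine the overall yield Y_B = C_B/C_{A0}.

C_A = C_{A0}(1−X) = 0.6815 kmol/m³.
Along a PFR/batch, dC_C/dC_A = −r_C/(r_B+r_C) = −k₂/(k₂+k₁·C_A).
Integrating from C_{A0} to C_A: C_C = (0.684/0.192)·ln[(0.684+0.192·3.85)/(0.684+0.192·0.681)] = 3.562·ln(1.423/0.8148) = 1.987 kmol/m³.
Then C_B = (C_{A0}−C_A) − C_C = 3.169 − 1.987 = 1.182 kmol/m³.
Y_B = C_B/C_{A0} = 1.182/3.85 = 0.307.

0.307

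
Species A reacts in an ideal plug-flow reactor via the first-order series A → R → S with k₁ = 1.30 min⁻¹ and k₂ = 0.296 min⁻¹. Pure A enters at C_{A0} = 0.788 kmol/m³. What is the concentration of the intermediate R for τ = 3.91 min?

Solving the coupled first-order balances gives C_R(τ) = [k₁/(k₂−k₁)]·C_{A0}·(e^(−k₁τ) − e^(−k₂τ)).
e^(−k₁τ) = e^(−1.30×3.91) = e^(−5.083) = 0.006201; e^(−k₂τ) = e^(−1.157) = 0.3143.
C_R = 1.30×0.788/(0.296−1.30) × (0.006201−0.3143) = (-1.020)×(-0.3081) = 0.3144 kmol/m³.

0.314 kmol/m³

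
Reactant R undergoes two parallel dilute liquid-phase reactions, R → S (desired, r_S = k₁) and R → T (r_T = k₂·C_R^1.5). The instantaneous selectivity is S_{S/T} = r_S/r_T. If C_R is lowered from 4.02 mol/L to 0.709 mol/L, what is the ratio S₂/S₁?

13.5

S_{S/T} = (k₁/k₂)·C_R^-1.5, so S₂/S₁ = (C_{R,2}/C_{R,1})^-1.5.
= (0.709/4.02)^(-1.5) = (0.1764)^(-1.5) = 13.5.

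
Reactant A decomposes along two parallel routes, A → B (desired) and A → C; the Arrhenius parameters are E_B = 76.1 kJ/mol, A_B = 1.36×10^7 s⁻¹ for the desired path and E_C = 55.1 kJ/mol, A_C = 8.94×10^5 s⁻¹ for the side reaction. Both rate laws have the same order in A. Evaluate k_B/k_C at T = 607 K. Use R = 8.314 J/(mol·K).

k_B/k_C = (A_B/A_C)·exp[−(E_B−E_C)/(RT)] = (A_B/A_C)·exp[(E_C−E_B)/(RT)].
(E_C−E_B)/(RT) = (55.1−76.1)×10³/(8.314×607) = -21000/5047 = -4.161.
k_B/k_C = (1.36×10^7/8.94×10^5)·exp(-4.161) = 15.21 × 0.01559 = 0.237.
Since E_B > E_C, raising the temperature improves selectivity toward B.

0.237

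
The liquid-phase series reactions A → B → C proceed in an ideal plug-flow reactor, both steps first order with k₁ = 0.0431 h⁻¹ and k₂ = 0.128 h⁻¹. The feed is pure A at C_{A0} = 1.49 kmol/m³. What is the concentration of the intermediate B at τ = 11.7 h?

Solving the coupled first-order balances gives C_B(τ) = [k₁/(k₂−k₁)]·C_{A0}·(e^(−k₁τ) − e^(−k₂τ)).
e^(−k₁τ) = e^(−0.0431×11.7) = e^(−0.5043) = 0.6039; e^(−k₂τ) = e^(−1.498) = 0.2237.
C_B = 0.0431×1.49/(0.128−0.0431) × (0.6039−0.2237) = 0.7564×0.3803 = 0.2876 kmol/m³.

0.288 kmol/m³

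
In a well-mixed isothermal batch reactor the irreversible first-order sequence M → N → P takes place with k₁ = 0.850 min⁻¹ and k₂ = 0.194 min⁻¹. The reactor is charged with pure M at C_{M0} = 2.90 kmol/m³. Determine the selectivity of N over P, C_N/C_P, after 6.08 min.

0.648

The intermediate concentration in a first-order A→B→C sequence is C_N = k₁C_{M0}(e^(−k₁t) − e^(−k₂t))/(k₂−k₁).
e^(−k₁t) = e^(−0.850×6.08) = e^(−5.168) = 0.005696; e^(−k₂t) = e^(−1.180) = 0.3074.
C_N = 0.850×2.90/(0.194−0.850) × (0.005696−0.3074) = (-3.758)×(-0.3017) = 1.134 kmol/m³.
C_M = C_{M0}e^(−k₁t) = 0.01652 kmol/m³, so C_P = C_{M0}−C_M−C_N = 1.750 kmol/m³; C_N/C_P = 0.648.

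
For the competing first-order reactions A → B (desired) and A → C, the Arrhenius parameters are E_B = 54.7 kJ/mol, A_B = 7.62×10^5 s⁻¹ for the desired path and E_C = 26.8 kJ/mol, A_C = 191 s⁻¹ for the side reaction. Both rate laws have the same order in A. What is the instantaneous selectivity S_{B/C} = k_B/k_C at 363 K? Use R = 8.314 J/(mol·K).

0.386

k_B/k_C = (A_B/A_C)·exp[−(E_B−E_C)/(RT)] = (A_B/A_C)·exp[(E_C−E_B)/(RT)].
(E_C−E_B)/(RT) = (26.8−54.7)×10³/(8.314×363) = -27900/3018 = -9.245.
k_B/k_C = (7.62×10^5/191)·exp(-9.245) = 3990 × 9.663×10^-5 = 0.386.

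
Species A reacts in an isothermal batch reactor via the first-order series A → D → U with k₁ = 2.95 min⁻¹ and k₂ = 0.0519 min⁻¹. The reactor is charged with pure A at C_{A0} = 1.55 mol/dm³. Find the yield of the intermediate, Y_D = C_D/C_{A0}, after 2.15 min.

0.909

The intermediate concentration in a first-order A→B→C sequence is C_D = k₁C_{A0}(e^(−k₁t) − e^(−k₂t))/(k₂−k₁).
e^(−k₁t) = e^(−2.95×2.15) = e^(−6.343) = 0.001760; e^(−k₂t) = e^(−0.1116) = 0.8944.
C_D = 2.95×1.55/(0.0519−2.95) × (0.001760−0.8944) = (-1.578)×(-0.8927) = 1.408 mol/dm³.
Y_D = C_D/C_{A0} = 1.408/1.55 = 0.909.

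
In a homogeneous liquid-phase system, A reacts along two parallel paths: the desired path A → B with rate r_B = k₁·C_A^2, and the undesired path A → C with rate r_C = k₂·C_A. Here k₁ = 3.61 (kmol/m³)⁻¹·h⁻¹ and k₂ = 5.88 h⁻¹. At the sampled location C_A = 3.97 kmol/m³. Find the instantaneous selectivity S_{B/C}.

S_{B/C} = r_B/r_C = (k₁·C_A^2)/(k₂·C_A) = (k₁/k₂)·C_A.
= (3.61×3.970^2) / (5.88×3.970) = 56.90/23.34 = 2.44.
Since the desired path is higher order in A, keeping C_A high (PFR or concentrated feed) favours B.

2.44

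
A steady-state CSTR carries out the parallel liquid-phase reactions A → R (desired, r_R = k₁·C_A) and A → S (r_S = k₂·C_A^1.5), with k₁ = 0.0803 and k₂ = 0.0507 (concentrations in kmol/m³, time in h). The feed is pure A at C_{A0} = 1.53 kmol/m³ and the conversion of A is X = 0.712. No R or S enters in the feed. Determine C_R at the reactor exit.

Exit C_A = C_{A0}(1−X) = 1.53×0.288 = 0.4406 kmol/m³.
A CSTR operates uniformly at the exit composition, giving r_R = 0.03538 and r_S = 0.01483 (each k·C_A^n at C_A = 0.4406).
Fraction of consumed A going to R: r_R/(r_R+r_S) = 0.7047.
C_R = 0.7047·C_{A0}·X = 0.7047×1.53×0.712 = 0.768 kmol/m³.

0.768 kmol/m³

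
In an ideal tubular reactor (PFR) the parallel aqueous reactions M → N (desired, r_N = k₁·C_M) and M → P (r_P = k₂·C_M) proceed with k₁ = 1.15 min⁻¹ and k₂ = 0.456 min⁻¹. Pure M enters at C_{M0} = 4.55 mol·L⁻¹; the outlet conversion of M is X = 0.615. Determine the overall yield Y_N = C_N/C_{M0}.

0.440

C_M = C_{M0}(1−X) = 1.752 mol·L⁻¹.
Both paths are first order in M, so the instantaneous fraction to N is constant: dC_N/d(−C_M) = k₁/(k₁+k₂) = 0.7161.
C_N = 0.7161·(C_{M0}−C_M) = 0.7161×2.798 = 2.00 mol·L⁻¹.
Y_N = C_N/C_{M0} = 2.004/4.55 = 0.440.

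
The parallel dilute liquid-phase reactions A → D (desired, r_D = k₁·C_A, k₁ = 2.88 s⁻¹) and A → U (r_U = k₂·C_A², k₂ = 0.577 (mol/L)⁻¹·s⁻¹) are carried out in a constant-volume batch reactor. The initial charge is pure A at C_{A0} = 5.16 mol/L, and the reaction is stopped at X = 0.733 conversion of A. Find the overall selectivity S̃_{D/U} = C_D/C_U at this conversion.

C_A = C_{A0}(1−X) = 1.378 mol/L.
Along a PFR/batch, dC_D/dC_A = −r_D/(r_D+r_U) = −k₁/(k₁+k₂·C_A).
Integrating from C_{A0} to C_A: C_D = (2.88/0.577)·ln[(2.88+0.577·5.16)/(2.88+0.577·1.38)] = 4.991·ln(5.857/3.675) = 2.327 mol/L.
C_U = (C_{A0}−C_A)−C_D = 1.456 mol/L; S̃_{D/U} = 2.327/1.456 = 1.60.

1.60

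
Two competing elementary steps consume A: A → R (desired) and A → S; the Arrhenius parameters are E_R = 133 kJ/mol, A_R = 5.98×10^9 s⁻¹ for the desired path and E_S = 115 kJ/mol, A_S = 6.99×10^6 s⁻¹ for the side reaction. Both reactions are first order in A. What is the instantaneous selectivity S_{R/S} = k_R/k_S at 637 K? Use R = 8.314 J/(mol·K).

28.6

With equal orders, S_{R/S} = k_R/k_S = (A_R/A_S)·exp[(E_S−E_R)/(RT)].
(E_S−E_R)/(RT) = (115−133)×10³/(8.314×637) = -18000/5296 = -3.399.
k_R/k_S = (5.98×10^9/6.99×10^6)·exp(-3.399) = 855.5 × 0.03341 = 28.6.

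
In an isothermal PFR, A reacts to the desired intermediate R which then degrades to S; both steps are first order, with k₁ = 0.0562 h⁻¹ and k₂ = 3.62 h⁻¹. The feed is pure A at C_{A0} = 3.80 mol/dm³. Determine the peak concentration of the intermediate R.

0.0552 mol/dm³

For a first-order series the maximum intermediate yield is C_{R,max}/C_{A0} = (k₁/k₂)^[k₂/(k₂−k₁)].
= (0.0562/3.62)^(3.62/(3.62−0.0562)) = (0.01552)^(1.016) = 0.01454.
C_{R,max} = 0.01454×3.80 = 0.0552 mol/dm³.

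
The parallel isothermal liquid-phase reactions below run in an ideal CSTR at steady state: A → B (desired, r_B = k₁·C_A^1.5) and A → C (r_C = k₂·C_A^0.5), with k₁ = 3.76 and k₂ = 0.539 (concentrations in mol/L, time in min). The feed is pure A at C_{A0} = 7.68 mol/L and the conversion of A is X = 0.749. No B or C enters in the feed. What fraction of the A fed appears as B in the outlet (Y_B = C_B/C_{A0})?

Exit C_A = C_{A0}(1−X) = 7.68×0.251 = 1.928 mol/L.
Rates in a CSTR are evaluated at the outlet concentration: r_B = 3.76×1.928^1.5 = 10.06, r_C = 0.539×1.928^0.5 = 0.7484.
Fraction of consumed A going to B: r_B/(r_B+r_C) = 0.9308.
C_B = 0.9308·C_{A0}·X = 0.9308×7.68×0.749 = 5.35 mol/L; Y_B = C_B/C_{A0} = 0.697.

0.697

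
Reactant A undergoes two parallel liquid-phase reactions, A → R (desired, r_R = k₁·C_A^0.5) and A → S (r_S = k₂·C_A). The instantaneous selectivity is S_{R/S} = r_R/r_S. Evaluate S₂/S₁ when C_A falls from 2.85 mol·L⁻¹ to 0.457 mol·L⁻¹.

2.50

S_{R/S} = (k₁/k₂)·C_A^-0.5, so S₂/S₁ = (C_{A,2}/C_{A,1})^-0.5.
= (0.457/2.85)^(-0.5) = (0.1604)^(-0.5) = 2.50.
Selectivity toward R rises as C_A falls — low-concentration operation is favoured.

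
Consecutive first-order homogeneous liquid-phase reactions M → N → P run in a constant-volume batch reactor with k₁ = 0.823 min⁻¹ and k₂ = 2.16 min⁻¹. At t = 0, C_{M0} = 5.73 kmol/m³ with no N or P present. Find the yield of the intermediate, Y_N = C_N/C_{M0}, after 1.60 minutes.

Solving the coupled first-order balances gives C_N(t) = [k₁/(k₂−k₁)]·C_{M0}·(e^(−k₁t) − e^(−k₂t)).
e^(−k₁t) = e^(−0.823×1.60) = e^(−1.317) = 0.2680; e^(−k₂t) = e^(−3.456) = 0.03156.
C_N = 0.823×5.73/(2.16−0.823) × (0.2680−0.03156) = 3.527×0.2364 = 0.8339 kmol/m³.
Y_N = C_N/C_{M0} = 0.8339/5.73 = 0.146.

0.146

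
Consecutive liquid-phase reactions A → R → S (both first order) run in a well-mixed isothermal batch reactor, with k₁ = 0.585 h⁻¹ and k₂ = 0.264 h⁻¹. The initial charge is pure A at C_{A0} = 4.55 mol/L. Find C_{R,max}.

2.36 mol/L

For a first-order series the maximum intermediate yield is C_{R,max}/C_{A0} = (k₁/k₂)^[k₂/(k₂−k₁)].
= (0.585/0.264)^(0.264/(0.264−0.585)) = (2.216)^(-0.8224) = 0.5198.
C_{R,max} = 0.5198×4.55 = 2.36 mol/L.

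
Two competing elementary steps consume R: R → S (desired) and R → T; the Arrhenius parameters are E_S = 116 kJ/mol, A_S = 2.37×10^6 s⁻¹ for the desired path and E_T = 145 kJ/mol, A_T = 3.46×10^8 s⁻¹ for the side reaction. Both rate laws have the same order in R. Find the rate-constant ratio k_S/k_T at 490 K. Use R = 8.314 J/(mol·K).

Since both paths have the same order in R, the concentration cancels and S_{S/T} = k_S/k_T = (A_S/A_T)·exp[(E_T−E_S)/(RT)].
(E_T−E_S)/(RT) = (145−116)×10³/(8.314×490) = 29000/4074 = 7.119.
k_S/k_T = (2.37×10^6/3.46×10^8)·exp(7.119) = 0.006850 × 1235 = 8.46.
Since E_S < E_T, lowering the temperature improves selectivity toward S.

8.46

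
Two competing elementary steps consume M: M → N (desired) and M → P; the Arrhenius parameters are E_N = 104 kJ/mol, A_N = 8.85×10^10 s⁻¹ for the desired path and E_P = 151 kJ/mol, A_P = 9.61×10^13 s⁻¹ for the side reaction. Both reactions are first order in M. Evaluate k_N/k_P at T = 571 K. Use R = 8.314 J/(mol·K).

18.4

Since both paths have the same order in M, the concentration cancels and S_{N/P} = k_N/k_P = (A_N/A_P)·exp[(E_P−E_N)/(RT)].
(E_P−E_N)/(RT) = (151−104)×10³/(8.314×571) = 47000/4747 = 9.900.
k_N/k_P = (8.85×10^10/9.61×10^13)·exp(9.900) = 9.209×10^-4 × 19938 = 18.4.
Since E_N < E_P, lowering the temperature improves selectivity toward N.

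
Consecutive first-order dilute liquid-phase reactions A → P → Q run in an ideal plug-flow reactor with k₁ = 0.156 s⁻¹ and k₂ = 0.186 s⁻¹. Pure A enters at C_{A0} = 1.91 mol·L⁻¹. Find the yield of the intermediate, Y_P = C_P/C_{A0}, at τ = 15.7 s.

For first-order series with pure A initially, C_P(τ) = k₁C_{A0}/(k₂−k₁)·(e^(−k₁τ) − e^(−k₂τ)).
e^(−k₁τ) = e^(−0.156×15.7) = e^(−2.449) = 0.08636; e^(−k₂τ) = e^(−2.920) = 0.05392.
C_P = 0.156×1.91/(0.186−0.156) × (0.08636−0.05392) = 9.932×0.03244 = 0.3222 mol·L⁻¹.
Y_P = C_P/C_{A0} = 0.3222/1.91 = 0.169.

0.169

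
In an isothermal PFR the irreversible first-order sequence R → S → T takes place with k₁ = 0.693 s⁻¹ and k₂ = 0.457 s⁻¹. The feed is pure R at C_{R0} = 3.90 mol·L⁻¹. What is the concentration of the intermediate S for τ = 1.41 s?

Solving the coupled first-order balances gives C_S(τ) = [k₁/(k₂−k₁)]·C_{R0}·(e^(−k₁τ) − e^(−k₂τ)).
e^(−k₁τ) = e^(−0.693×1.41) = e^(−0.9771) = 0.3764; e^(−k₂τ) = e^(−0.6444) = 0.5250.
C_S = 0.693×3.90/(0.457−0.693) × (0.3764−0.5250) = (-11.45)×(-0.1486) = 1.702 mol·L⁻¹.

1.70 mol·L⁻¹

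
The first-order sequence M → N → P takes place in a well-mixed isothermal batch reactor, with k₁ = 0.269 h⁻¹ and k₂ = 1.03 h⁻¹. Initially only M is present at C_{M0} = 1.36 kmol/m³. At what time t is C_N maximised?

1.76 h

The intermediate peaks when r₁ = r₂, i.e. k₁e^(−k₁t) = k₂e^(−k₂t), giving t_opt = ln(k₂/k₁)/(k₂−k₁).
= ln(1.03/0.269)/(1.03−0.269) = ln(3.829)/0.7610 = 1.343/0.7610 = 1.76 h.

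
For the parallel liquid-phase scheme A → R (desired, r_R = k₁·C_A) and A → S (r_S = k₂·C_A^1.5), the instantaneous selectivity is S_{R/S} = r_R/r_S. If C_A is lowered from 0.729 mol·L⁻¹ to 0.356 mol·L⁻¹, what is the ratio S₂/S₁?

1.43

S_{R/S} = (k₁/k₂)·C_A^-0.5, so S₂/S₁ = (C_{A,2}/C_{A,1})^-0.5.
= (0.356/0.729)^(-0.5) = (0.4883)^(-0.5) = 1.43.
Selectivity toward R rises as C_A falls — low-concentration operation is favoured.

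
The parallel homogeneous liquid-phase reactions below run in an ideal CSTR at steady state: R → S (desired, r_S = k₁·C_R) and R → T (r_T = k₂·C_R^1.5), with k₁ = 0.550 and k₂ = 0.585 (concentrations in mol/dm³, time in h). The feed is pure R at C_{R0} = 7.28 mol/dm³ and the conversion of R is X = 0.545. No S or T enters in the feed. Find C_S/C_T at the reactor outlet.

Exit C_R = C_{R0}(1−X) = 7.28×0.455 = 3.312 mol/dm³.
A CSTR operates uniformly at the exit composition, giving r_S = 1.822 and r_T = 3.527 (each k·C_R^n at C_R = 3.312).
Overall selectivity = C_S/C_T = r_Sτ/(r_Tτ) = r_S/r_T = 0.517.

0.517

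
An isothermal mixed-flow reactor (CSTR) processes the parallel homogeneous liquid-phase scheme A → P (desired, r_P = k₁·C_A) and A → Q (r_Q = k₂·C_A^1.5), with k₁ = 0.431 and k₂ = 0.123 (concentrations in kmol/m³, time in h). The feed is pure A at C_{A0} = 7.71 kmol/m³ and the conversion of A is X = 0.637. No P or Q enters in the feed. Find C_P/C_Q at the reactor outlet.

Exit C_A = C_{A0}(1−X) = 7.71×0.363 = 2.799 kmol/m³.
In a CSTR the entire volume is at exit conditions, so r_P = 0.431×2.799 = 1.206 and r_Q = 0.123×2.799^1.5 = 0.5759.
Overall selectivity = C_P/C_Q = r_Pτ/(r_Qτ) = r_P/r_Q = 2.09.

2.09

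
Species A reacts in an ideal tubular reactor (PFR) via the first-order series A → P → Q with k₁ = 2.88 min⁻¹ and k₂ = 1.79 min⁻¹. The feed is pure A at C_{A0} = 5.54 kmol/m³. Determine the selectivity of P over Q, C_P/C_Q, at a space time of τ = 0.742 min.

For first-order series with pure A initially, C_P(τ) = k₁C_{A0}/(k₂−k₁)·(e^(−k₁τ) − e^(−k₂τ)).
e^(−k₁τ) = e^(−2.88×0.742) = e^(−2.137) = 0.1180; e^(−k₂τ) = e^(−1.328) = 0.2650.
C_P = 2.88×5.54/(1.79−2.88) × (0.1180−0.2650) = (-14.64)×(-0.1469) = 2.151 kmol/m³.
C_A = C_{A0}e^(−k₁τ) = 0.6538 kmol/m³, so C_Q = C_{A0}−C_A−C_P = 2.735 kmol/m³; C_P/C_Q = 0.786.

0.786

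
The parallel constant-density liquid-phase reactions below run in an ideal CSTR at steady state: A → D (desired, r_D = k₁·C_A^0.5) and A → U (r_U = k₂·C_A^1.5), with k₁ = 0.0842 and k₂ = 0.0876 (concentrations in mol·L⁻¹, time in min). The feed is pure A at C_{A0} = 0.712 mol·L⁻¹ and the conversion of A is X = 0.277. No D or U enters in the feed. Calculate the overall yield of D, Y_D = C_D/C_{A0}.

Exit C_A = C_{A0}(1−X) = 0.712×0.723 = 0.5148 mol·L⁻¹.
Rates in a CSTR are evaluated at the outlet concentration: r_D = 0.0842×0.5148^0.5 = 0.06041, r_U = 0.0876×0.5148^1.5 = 0.03235.
Fraction of consumed A going to D: r_D/(r_D+r_U) = 0.6512.
C_D = 0.6512·C_{A0}·X = 0.6512×0.712×0.277 = 0.128 mol·L⁻¹; Y_D = C_D/C_{A0} = 0.180.

0.180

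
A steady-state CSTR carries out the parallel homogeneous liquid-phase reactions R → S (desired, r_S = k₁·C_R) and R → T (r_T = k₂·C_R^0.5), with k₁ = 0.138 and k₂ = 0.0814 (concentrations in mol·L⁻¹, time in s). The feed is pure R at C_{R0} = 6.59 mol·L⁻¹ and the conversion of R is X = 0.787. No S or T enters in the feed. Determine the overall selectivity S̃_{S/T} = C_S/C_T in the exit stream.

2.01

Exit C_R = C_{R0}(1−X) = 6.59×0.213 = 1.404 mol·L⁻¹.
Rates in a CSTR are evaluated at the outlet concentration: r_S = 0.138×1.404 = 0.1937, r_T = 0.0814×1.404^0.5 = 0.09644.
Overall selectivity = C_S/C_T = r_Sτ/(r_Tτ) = r_S/r_T = 2.01.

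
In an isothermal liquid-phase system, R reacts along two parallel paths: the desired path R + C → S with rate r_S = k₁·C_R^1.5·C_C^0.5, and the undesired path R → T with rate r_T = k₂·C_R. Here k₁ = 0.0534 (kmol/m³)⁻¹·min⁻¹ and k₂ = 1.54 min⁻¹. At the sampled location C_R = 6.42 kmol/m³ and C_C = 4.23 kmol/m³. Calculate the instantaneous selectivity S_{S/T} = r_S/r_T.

0.181

S_{S/T} = r_S/r_T = (k₁·C_R^1.5·C_C^0.5)/(k₂·C_R) = (k₁/k₂)·C_R^0.5·C_C^0.5.
= (0.0534×6.420^1.5×4.230^0.5) / (1.54×6.420) = 1.787/9.887 = 0.181.
Since the desired path is higher order in R, keeping C_R high (PFR or concentrated feed) favours S.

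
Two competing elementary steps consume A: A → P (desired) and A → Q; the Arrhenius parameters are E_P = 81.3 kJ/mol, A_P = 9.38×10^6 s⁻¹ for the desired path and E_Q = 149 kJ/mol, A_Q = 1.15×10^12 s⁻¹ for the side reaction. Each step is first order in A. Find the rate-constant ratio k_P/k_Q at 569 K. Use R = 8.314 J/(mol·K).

13.4

k_P/k_Q = (A_P/A_Q)·exp[−(E_P−E_Q)/(RT)] = (A_P/A_Q)·exp[(E_Q−E_P)/(RT)].
(E_Q−E_P)/(RT) = (149−81.3)×10³/(8.314×569) = 67700/4731 = 14.31.
k_P/k_Q = (9.38×10^6/1.15×10^12)·exp(14.31) = 8.157×10^-6 × 1.641×10^6 = 13.4.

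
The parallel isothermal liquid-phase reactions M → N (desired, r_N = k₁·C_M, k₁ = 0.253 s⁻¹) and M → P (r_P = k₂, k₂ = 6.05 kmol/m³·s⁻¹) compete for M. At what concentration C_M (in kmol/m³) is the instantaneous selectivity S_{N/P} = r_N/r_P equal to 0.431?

10.3 kmol/m³

S_{N/P} = (k₁/k₂)·C_M ⇒ C_M = S·k₂/k₁.
= 0.431×6.05/0.253 = 10.3 kmol/m³.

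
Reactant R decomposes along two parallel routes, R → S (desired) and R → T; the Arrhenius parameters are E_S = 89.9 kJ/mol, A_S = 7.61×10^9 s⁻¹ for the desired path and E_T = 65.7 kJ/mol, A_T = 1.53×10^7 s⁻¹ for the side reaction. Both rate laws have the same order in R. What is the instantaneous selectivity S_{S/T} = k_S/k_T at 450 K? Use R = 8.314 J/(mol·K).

Since both paths have the same order in R, the concentration cancels and S_{S/T} = k_S/k_T = (A_S/A_T)·exp[(E_T−E_S)/(RT)].
(E_T−E_S)/(RT) = (65.7−89.9)×10³/(8.314×450) = -24200/3741 = -6.468.
k_S/k_T = (7.61×10^9/1.53×10^7)·exp(-6.468) = 497.4 × 0.001552 = 0.772.

0.772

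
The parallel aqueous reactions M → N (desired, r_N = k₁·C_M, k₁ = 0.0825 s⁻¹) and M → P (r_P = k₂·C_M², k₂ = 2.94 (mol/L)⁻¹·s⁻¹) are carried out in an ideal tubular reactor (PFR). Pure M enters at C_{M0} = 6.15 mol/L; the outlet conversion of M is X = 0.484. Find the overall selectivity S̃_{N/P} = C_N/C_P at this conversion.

C_M = C_{M0}(1−X) = 3.173 mol/L.
Along a PFR/batch, dC_N/dC_M = −r_N/(r_N+r_P) = −k₁/(k₁+k₂·C_M).
Integrating from C_{M0} to C_M: C_N = (0.0825/2.94)·ln[(0.0825+2.94·6.15)/(0.0825+2.94·3.17)] = 0.02806·ln(18.16/9.412) = 0.01845 mol/L.
C_P = (C_{M0}−C_M)−C_N = 2.958 mol/L; S̃_{N/P} = 0.01845/2.958 = 0.00624.

0.00624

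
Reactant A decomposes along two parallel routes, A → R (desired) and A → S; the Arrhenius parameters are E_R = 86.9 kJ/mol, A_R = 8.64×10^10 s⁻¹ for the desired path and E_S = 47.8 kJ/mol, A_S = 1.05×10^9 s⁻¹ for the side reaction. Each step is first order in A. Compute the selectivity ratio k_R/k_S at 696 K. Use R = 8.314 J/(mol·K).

0.0957

With equal orders, S_{R/S} = k_R/k_S = (A_R/A_S)·exp[(E_S−E_R)/(RT)].
(E_S−E_R)/(RT) = (47.8−86.9)×10³/(8.314×696) = -39100/5787 = -6.757.
k_R/k_S = (8.64×10^10/1.05×10^9)·exp(-6.757) = 82.29 × 0.001163 = 0.0957.
Since E_R > E_S, raising the temperature improves selectivity toward R.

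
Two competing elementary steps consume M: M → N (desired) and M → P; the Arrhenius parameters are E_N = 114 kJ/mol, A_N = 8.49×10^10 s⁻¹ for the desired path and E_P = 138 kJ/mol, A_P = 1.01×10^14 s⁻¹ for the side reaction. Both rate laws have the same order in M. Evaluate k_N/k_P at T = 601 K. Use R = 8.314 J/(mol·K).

k_N/k_P = (A_N/A_P)·exp[−(E_N−E_P)/(RT)] = (A_N/A_P)·exp[(E_P−E_N)/(RT)].
(E_P−E_N)/(RT) = (138−114)×10³/(8.314×601) = 24000/4997 = 4.803.
k_N/k_P = (8.49×10^10/1.01×10^14)·exp(4.803) = 8.406×10^-4 × 121.9 = 0.102.
Since E_N < E_P, lowering the temperature improves selectivity toward N.

0.102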